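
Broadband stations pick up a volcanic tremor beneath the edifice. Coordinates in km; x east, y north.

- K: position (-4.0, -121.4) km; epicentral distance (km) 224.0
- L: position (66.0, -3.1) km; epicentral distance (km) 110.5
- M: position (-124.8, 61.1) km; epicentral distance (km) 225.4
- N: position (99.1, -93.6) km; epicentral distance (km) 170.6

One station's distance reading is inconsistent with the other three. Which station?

L

Solve using three stations at a time. Using K, M, N (subtract circle equations pairwise → linear system) gives (x, y) ≈ (100.0, 76.9).
Distances from that point to each station vs reported:
  K: calculated 224.0 vs reported 224.0 → residual 0.0 km
  L: calculated 87.0 vs reported 110.5 → residual 23.5 km
  M: calculated 225.4 vs reported 225.4 → residual 0.0 km
  N: calculated 170.6 vs reported 170.6 → residual 0.0 km
K, M, N are mutually consistent (residuals ≈ 0); L is off by 23.5 km.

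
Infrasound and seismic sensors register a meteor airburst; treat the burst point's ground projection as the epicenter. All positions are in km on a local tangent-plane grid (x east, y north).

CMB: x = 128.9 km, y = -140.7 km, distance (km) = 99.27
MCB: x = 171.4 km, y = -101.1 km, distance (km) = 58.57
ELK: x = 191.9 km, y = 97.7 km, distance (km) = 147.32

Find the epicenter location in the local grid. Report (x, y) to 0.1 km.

(154.9, -44.9)

Circle about each station: (x − 128.9)² + (y + 140.7)² = 99.27²; (x − 171.4)² + (y + 101.1)² = 58.57²; (x − 191.9)² + (y − 97.7)² = 147.32².
Subtracting the CMB equation from the MCB and ELK equations removes the quadratic terms:
85.0 x + 79.2 y = 9611.56
126.0 x + 476.8 y = -1889.45
Solving the 2×2 system: x ≈ 154.9, y ≈ -44.9 km.
Check against CMB (with the unrounded x, y): √((x − 128.9)²+(y + 140.7)²) = 99.27 ≈ 99.27 km. ✓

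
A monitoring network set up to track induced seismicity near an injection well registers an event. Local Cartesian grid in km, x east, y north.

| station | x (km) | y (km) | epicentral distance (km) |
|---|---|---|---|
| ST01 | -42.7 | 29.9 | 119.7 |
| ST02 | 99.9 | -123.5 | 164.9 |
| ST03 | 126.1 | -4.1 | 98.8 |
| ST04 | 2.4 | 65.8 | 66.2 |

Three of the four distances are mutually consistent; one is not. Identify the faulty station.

Solve using three stations at a time. Using ST01, ST03, ST04 (subtract circle equations pairwise → linear system) gives (x, y) ≈ (67.9, 75.8).
Distances from that point to each station vs reported:
  ST01: calculated 119.7 vs reported 119.7 → residual 0.0 km
  ST02: calculated 201.8 vs reported 164.9 → residual 36.9 km
  ST03: calculated 98.8 vs reported 98.8 → residual 0.0 km
  ST04: calculated 66.2 vs reported 66.2 → residual 0.0 km
ST01, ST03, ST04 are mutually consistent (residuals ≈ 0); ST02 is off by 36.9 km.

ST02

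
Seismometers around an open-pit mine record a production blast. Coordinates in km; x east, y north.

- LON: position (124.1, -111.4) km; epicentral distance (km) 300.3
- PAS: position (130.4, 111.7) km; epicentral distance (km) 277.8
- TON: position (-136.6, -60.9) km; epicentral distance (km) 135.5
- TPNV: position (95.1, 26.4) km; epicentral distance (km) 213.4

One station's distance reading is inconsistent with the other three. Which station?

Solve using three stations at a time. Using LON, TON, TPNV (subtract circle equations pairwise → linear system) gives (x, y) ≈ (-113.2, 72.6).
Distances from that point to each station vs reported:
  LON: calculated 300.3 vs reported 300.3 → residual 0.0 km
  PAS: calculated 246.8 vs reported 277.8 → residual 31.0 km
  TON: calculated 135.5 vs reported 135.5 → residual 0.0 km
  TPNV: calculated 213.4 vs reported 213.4 → residual 0.0 km
LON, TON, TPNV are mutually consistent (residuals ≈ 0); PAS is off by 31.0 km.

PAS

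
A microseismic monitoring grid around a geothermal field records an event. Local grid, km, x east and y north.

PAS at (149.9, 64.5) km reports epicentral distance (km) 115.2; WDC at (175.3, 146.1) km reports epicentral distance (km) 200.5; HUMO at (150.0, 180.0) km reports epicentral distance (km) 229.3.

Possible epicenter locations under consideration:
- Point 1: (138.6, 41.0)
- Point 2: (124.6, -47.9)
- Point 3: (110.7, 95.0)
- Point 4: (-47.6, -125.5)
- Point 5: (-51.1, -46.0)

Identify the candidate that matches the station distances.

Point 2

For each candidate, compare |candidate − station| to the reported distance:
Point 1: residuals PAS 89.1, WDC 89.2, HUMO 89.8 → max 89.8 km
Point 2: residuals PAS 0.0, WDC 0.0, HUMO 0.0 → max 0.0 km
Point 3: residuals PAS 65.5, WDC 118.1, HUMO 135.7 → max 135.7 km
Point 4: residuals PAS 158.9, WDC 150.9, HUMO 134.5 → max 158.9 km
Point 5: residuals PAS 114.2, WDC 96.4, HUMO 73.2 → max 114.2 km
Only Point 2 has all residuals ≈ 0.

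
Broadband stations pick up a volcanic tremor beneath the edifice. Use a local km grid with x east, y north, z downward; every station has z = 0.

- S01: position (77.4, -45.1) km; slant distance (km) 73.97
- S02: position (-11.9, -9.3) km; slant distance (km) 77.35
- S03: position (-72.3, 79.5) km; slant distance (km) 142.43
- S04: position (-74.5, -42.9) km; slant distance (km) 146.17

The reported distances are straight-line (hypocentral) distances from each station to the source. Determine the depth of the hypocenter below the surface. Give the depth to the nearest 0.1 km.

Each station gives a sphere (x−x_i)² + (y−y_i)² + z² = d_i² (stations at z=0).
Subtracting the S01 sphere from S02 and S03: z² cancels, leaving linear equations in x and y:
-178.6 x + 71.6 y = -8308.13
-299.4 x + 249.2 y = -11291.97
Solving: x ≈ 54.698, y ≈ 20.403 km (keep extra digits for the depth step; rounded: 54.7, 20.4).
Then from the S01 sphere: z² = 73.97² − (x − 77.4)² − (y + 45.1)² with x = 54.698, y = 20.403, so z ≈ 25.798 ≈ 25.8 km.

depth ≈ 25.8 km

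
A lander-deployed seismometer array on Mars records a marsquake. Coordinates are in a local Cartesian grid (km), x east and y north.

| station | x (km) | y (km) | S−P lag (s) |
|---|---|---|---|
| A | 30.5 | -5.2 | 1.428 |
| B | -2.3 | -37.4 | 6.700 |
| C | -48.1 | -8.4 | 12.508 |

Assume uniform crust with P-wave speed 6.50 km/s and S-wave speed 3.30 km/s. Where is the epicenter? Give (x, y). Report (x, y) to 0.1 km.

(35.6, -13.3)

Distance from S−P lag: d = Δt · v_P v_S / (v_P − v_S) = Δt · (6.50·3.30)/(6.50−3.30) ≈ 6.7031·Δt.
So d_A = 9.57, d_B = 44.91, d_C = 83.84 km.
Circle about each station: (x − 30.5)² + (y + 5.2)² = 9.57²; (x + 2.3)² + (y + 37.4)² = 44.91²; (x + 48.1)² + (y + 8.4)² = 83.84².
Subtracting the A equation from the B and C equations removes the quadratic terms:
-65.6 x − 64.4 y = -1478.56
-157.2 x − 6.4 y = -5510.68
Solving the 2×2 system: x ≈ 35.6, y ≈ -13.3 km.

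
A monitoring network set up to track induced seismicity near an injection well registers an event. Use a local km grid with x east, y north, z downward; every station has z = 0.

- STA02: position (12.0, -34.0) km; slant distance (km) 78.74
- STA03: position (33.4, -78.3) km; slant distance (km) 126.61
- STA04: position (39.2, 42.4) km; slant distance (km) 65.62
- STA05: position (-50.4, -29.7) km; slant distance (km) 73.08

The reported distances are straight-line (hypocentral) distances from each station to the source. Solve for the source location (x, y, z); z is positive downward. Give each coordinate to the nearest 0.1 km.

Each station gives a sphere (x−x_i)² + (y−y_i)² + z² = d_i² (stations at z=0).
Subtracting the STA02 sphere from STA03 and STA04: z² cancels, leaving linear equations in x and y:
42.8 x − 88.6 y = -3883.65
54.4 x + 152.8 y = 3928.40
Solving: x ≈ -21.600, y ≈ 33.399 km (keep extra digits for the depth step; rounded: -21.6, 33.4).
Then from the STA02 sphere: z² = 78.74² − (x − 12.0)² − (y + 34.0)² with x = -21.600, y = 33.399, so z ≈ 22.987 ≈ 23.0 km.

(-21.6, 33.4, 23.0)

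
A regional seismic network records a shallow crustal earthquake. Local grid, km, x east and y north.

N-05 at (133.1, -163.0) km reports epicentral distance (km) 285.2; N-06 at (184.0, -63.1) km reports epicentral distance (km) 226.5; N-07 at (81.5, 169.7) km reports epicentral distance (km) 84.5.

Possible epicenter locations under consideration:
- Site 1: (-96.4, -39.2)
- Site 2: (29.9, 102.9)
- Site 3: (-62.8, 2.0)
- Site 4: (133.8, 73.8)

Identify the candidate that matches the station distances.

Site 2

For each candidate, compare |candidate − station| to the reported distance:
Site 1: residuals N-05 24.4, N-06 54.9, N-07 189.9 → max 189.9 km
Site 2: residuals N-05 0.0, N-06 0.0, N-07 0.1 → max 0.1 km
Site 3: residuals N-05 29.1, N-06 28.7, N-07 136.7 → max 136.7 km
Site 4: residuals N-05 48.4, N-06 80.7, N-07 24.7 → max 80.7 km
Only Site 2 has all residuals ≈ 0.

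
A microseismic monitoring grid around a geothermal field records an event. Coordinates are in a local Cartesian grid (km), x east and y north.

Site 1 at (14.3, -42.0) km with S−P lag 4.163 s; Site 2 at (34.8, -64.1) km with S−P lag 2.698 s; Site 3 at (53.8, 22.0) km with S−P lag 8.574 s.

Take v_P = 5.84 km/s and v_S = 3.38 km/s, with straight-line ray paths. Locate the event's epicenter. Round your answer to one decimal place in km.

Distance from S−P lag: d = Δt · v_P v_S / (v_P − v_S) = Δt · (5.84·3.38)/(5.84−3.38) ≈ 8.0241·Δt.
So d_Site 1 = 33.40, d_Site 2 = 21.65, d_Site 3 = 68.80 km.
Circle about each station: (x − 14.3)² + (y + 42.0)² = 33.40²; (x − 34.8)² + (y + 64.1)² = 21.65²; (x − 53.8)² + (y − 22.0)² = 68.80².
Subtracting the Site 1 equation from the Site 2 and Site 3 equations removes the quadratic terms:
41.0 x − 44.2 y = 3998.20
79.0 x + 128.0 y = -2207.93
Solving the 2×2 system: x ≈ 47.4, y ≈ -46.5 km.

47.4 km east, -46.5 km north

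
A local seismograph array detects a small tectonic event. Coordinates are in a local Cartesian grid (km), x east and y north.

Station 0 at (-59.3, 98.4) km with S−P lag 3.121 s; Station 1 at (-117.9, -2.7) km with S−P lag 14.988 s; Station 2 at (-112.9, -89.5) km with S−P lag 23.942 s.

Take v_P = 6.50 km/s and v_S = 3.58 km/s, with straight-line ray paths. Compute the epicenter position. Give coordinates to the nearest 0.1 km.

Distance from S−P lag: d = Δt · v_P v_S / (v_P − v_S) = Δt · (6.50·3.58)/(6.50−3.58) ≈ 7.9692·Δt.
So d_Station 0 = 24.87, d_Station 1 = 119.44, d_Station 2 = 190.80 km.
Circle about each station: (x + 59.3)² + (y − 98.4)² = 24.87²; (x + 117.9)² + (y + 2.7)² = 119.44²; (x + 112.9)² + (y + 89.5)² = 190.80².
Subtracting the Station 0 equation from the Station 1 and Station 2 equations removes the quadratic terms:
-117.2 x − 202.2 y = -12938.75
-107.2 x − 375.8 y = -28228.51
Solving the 2×2 system: x ≈ -37.8, y ≈ 85.9 km.
Check against Station 0 (with the unrounded x, y): √((x + 59.3)²+(y − 98.4)²) = 24.87 ≈ 24.87 km. ✓

-37.8 km east, 85.9 km north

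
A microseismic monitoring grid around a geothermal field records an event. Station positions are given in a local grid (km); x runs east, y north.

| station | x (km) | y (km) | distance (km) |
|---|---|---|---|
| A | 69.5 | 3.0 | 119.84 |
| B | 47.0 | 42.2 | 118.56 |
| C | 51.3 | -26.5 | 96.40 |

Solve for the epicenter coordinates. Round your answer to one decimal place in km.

-44.9 km east, -32.7 km north

Circle about each station: (x − 69.5)² + (y − 3.0)² = 119.84²; (x − 47.0)² + (y − 42.2)² = 118.56²; (x − 51.3)² + (y + 26.5)² = 96.40².
Subtracting the A equation from the B and C equations removes the quadratic terms:
-45.0 x + 78.4 y = -544.26
-36.4 x − 59.0 y = 3563.36
Solving the 2×2 system: x ≈ -44.9, y ≈ -32.7 km.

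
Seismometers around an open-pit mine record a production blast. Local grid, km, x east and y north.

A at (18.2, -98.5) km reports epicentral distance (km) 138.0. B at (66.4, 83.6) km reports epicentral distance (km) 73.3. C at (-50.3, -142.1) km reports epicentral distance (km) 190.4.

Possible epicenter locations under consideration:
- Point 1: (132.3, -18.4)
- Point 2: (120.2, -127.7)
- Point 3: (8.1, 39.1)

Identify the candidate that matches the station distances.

Point 3

For each candidate, compare |candidate − station| to the reported distance:
Point 1: residuals A 1.4, B 48.1, C 30.2 → max 48.1 km
Point 2: residuals A 31.9, B 144.7, C 19.3 → max 144.7 km
Point 3: residuals A 0.0, B 0.0, C 0.0 → max 0.0 km
Only Point 3 has all residuals ≈ 0.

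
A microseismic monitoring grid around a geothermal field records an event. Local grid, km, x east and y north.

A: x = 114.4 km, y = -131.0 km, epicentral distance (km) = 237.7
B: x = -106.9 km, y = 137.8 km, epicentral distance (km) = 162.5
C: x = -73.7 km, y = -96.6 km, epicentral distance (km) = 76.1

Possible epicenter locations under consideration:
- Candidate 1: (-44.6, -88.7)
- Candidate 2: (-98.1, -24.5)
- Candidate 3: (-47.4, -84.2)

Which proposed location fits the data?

Candidate 2

For each candidate, compare |candidate − station| to the reported distance:
Candidate 1: residuals A 73.2, B 72.4, C 45.9 → max 73.2 km
Candidate 2: residuals A 0.0, B 0.0, C 0.0 → max 0.0 km
Candidate 3: residuals A 69.3, B 67.3, C 47.0 → max 69.3 km
Only Candidate 2 has all residuals ≈ 0.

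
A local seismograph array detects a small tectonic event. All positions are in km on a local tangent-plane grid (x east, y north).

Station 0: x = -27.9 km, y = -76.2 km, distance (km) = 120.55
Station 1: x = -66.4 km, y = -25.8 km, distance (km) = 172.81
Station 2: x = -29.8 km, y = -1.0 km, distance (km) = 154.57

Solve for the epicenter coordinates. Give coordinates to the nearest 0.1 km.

Circle about each station: (x + 27.9)² + (y + 76.2)² = 120.55²; (x + 66.4)² + (y + 25.8)² = 172.81²; (x + 29.8)² + (y + 1.0)² = 154.57².
Subtracting pairs of circle equations eliminates x²+y² and gives linear equations (the radical axes):
-77.0 x + 100.8 y = -16841.24
-3.8 x + 150.4 y = -15055.39
Solving the 2×2 system: x ≈ 90.7, y ≈ -97.8 km.

(90.7, -97.8)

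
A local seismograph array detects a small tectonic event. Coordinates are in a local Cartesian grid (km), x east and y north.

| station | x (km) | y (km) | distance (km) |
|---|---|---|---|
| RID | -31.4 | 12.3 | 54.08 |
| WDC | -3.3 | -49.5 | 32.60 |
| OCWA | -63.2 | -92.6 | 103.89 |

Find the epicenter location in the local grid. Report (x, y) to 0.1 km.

Circle about each station: (x + 31.4)² + (y − 12.3)² = 54.08²; (x + 3.3)² + (y + 49.5)² = 32.60²; (x + 63.2)² + (y + 92.6)² = 103.89².
Subtracting pairs of circle equations eliminates x²+y² and gives linear equations (the radical axes):
56.2 x − 123.6 y = 3185.78
-63.6 x − 209.8 y = 3563.26
Solving the 2×2 system: x ≈ 11.6, y ≈ -20.5 km.

11.6 km east, -20.5 km north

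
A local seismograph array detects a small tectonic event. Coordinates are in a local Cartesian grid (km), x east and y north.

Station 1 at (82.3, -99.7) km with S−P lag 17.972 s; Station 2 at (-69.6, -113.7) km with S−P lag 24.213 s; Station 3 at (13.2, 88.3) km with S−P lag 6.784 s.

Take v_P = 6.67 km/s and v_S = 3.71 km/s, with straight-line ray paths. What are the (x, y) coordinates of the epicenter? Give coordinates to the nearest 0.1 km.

52.7 km east, 47.6 km north

Distance from S−P lag: d = Δt · v_P v_S / (v_P − v_S) = Δt · (6.67·3.71)/(6.67−3.71) ≈ 8.3600·Δt.
So d_Station 1 = 150.25, d_Station 2 = 202.42, d_Station 3 = 56.71 km.
Circle about each station: (x − 82.3)² + (y + 99.7)² = 150.25²; (x + 69.6)² + (y + 113.7)² = 202.42²; (x − 13.2)² + (y − 88.3)² = 56.71².
Subtracting pairs of circle equations eliminates x²+y² and gives linear equations (the radical axes):
-303.8 x − 28.0 y = -17340.32
-138.2 x + 376.0 y = 10616.79
Solving the 2×2 system: x ≈ 52.7, y ≈ 47.6 km.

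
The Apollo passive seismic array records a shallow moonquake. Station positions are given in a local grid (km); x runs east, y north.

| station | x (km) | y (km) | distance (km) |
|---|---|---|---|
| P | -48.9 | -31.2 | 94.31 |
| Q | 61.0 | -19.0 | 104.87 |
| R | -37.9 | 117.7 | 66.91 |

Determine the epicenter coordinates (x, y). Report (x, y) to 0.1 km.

x ≈ -12.5 km, y ≈ 55.8 km

Circle about each station: (x + 48.9)² + (y + 31.2)² = 94.31²; (x − 61.0)² + (y + 19.0)² = 104.87²; (x + 37.9)² + (y − 117.7)² = 66.91².
Subtracting the P equation from the Q and R equations removes the quadratic terms:
219.8 x + 24.4 y = -1385.99
22.0 x + 297.8 y = 16342.48
Solving the 2×2 system: x ≈ -12.5, y ≈ 55.8 km.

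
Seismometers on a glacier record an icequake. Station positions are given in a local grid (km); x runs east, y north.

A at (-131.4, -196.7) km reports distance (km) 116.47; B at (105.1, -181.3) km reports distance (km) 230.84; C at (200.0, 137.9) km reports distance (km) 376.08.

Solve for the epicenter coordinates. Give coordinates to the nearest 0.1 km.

Circle about each station: (x + 131.4)² + (y + 196.7)² = 116.47²; (x − 105.1)² + (y + 181.3)² = 230.84²; (x − 200.0)² + (y − 137.9)² = 376.08².
Subtracting the A equation from the B and C equations removes the quadratic terms:
473.0 x + 30.8 y = -51762.99
662.8 x + 669.2 y = -124811.35
Solving the 2×2 system: x ≈ -104.0, y ≈ -83.5 km.

(-104.0, -83.5)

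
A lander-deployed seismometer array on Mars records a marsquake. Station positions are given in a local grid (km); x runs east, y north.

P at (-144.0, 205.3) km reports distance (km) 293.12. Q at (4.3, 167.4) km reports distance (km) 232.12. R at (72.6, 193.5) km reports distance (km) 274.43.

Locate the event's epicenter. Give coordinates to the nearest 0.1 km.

Circle about each station: (x + 144.0)² + (y − 205.3)² = 293.12²; (x − 4.3)² + (y − 167.4)² = 232.12²; (x − 72.6)² + (y − 193.5)² = 274.43².
Subtracting the P equation from the Q and R equations removes the quadratic terms:
296.6 x − 75.8 y = -2803.20
433.2 x − 23.6 y = -9563.57
Solving the 2×2 system: x ≈ -25.5, y ≈ -62.8 km.

x ≈ -25.5 km, y ≈ -62.8 km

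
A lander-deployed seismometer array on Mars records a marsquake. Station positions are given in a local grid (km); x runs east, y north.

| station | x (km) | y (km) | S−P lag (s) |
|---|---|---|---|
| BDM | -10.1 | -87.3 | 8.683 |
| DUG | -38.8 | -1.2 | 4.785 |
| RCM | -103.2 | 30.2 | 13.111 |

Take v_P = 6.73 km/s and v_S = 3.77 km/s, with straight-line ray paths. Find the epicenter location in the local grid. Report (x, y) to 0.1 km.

(0.3, -13.6)

Distance from S−P lag: d = Δt · v_P v_S / (v_P − v_S) = Δt · (6.73·3.77)/(6.73−3.77) ≈ 8.5717·Δt.
So d_BDM = 74.43, d_DUG = 41.02, d_RCM = 112.38 km.
Circle about each station: (x + 10.1)² + (y + 87.3)² = 74.43²; (x + 38.8)² + (y + 1.2)² = 41.02²; (x + 103.2)² + (y − 30.2)² = 112.38².
Subtracting the BDM equation from the DUG and RCM equations removes the quadratic terms:
-57.4 x + 172.2 y = -2359.24
-186.2 x + 235.0 y = -3250.46
Solving the 2×2 system: x ≈ 0.3, y ≈ -13.6 km.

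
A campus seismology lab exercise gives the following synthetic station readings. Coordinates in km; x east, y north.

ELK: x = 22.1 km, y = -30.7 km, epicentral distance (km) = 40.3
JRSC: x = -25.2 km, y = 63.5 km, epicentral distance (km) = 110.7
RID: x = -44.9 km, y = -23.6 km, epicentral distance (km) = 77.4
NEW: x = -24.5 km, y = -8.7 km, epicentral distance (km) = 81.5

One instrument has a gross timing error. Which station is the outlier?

Solve using three stations at a time. Using ELK, JRSC, NEW (subtract circle equations pairwise → linear system) gives (x, y) ≈ (56.9, -10.7).
Distances from that point to each station vs reported:
  ELK: calculated 40.2 vs reported 40.3 → residual 0.1 km
  JRSC: calculated 110.6 vs reported 110.7 → residual 0.1 km
  RID: calculated 102.6 vs reported 77.4 → residual 25.2 km
  NEW: calculated 81.4 vs reported 81.5 → residual 0.1 km
ELK, JRSC, NEW are mutually consistent (residuals ≈ 0); RID is off by 25.2 km.

RID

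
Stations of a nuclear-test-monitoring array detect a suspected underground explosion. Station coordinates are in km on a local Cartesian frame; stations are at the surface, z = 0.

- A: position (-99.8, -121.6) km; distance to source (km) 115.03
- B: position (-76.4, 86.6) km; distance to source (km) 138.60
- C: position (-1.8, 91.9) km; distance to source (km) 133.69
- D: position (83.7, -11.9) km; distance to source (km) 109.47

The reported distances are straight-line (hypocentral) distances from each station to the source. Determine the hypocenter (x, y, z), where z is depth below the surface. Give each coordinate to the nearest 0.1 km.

(-21.0, -39.4, 16.3)

Each station gives a sphere (x−x_i)² + (y−y_i)² + z² = d_i² (stations at z=0).
Subtracting the A sphere from B and C: z² cancels, leaving linear equations in x and y:
46.8 x + 416.4 y = -17388.14
196.0 x + 427.0 y = -20938.87
Solving: x ≈ -20.999, y ≈ -39.398 km (keep extra digits for the depth step; rounded: -21.0, -39.4).
Then from the A sphere: z² = 115.03² − (x + 99.8)² − (y + 121.6)² with x = -20.999, y = -39.398, so z ≈ 16.283 ≈ 16.3 km.
Check against D (with the unrounded solution): distance 109.47 ≈ 109.47 km. ✓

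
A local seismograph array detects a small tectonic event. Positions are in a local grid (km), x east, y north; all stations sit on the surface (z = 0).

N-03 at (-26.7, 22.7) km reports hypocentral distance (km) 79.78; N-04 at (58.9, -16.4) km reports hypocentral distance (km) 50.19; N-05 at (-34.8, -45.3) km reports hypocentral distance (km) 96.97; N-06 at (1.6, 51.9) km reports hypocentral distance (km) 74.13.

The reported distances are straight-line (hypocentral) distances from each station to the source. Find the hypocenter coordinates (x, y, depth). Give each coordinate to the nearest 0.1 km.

(38.4, 2.8, 41.6)

Each station gives a sphere (x−x_i)² + (y−y_i)² + z² = d_i² (stations at z=0).
Subtracting the N-03 sphere from N-04 and N-05: z² cancels, leaving linear equations in x and y:
171.2 x − 78.2 y = 6355.80
-16.2 x − 136.0 y = -1003.38
Solving: x ≈ 38.405, y ≈ 2.803 km (keep extra digits for the depth step; rounded: 38.4, 2.8).
Then from the N-03 sphere: z² = 79.78² − (x + 26.7)² − (y − 22.7)² with x = 38.405, y = 2.803, so z ≈ 41.597 ≈ 41.6 km.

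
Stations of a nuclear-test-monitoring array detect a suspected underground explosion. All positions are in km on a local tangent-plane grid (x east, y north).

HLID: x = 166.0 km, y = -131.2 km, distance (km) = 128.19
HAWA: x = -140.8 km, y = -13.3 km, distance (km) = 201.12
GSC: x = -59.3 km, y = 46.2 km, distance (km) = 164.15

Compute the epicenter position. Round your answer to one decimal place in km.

Circle about each station: (x − 166.0)² + (y + 131.2)² = 128.19²; (x + 140.8)² + (y + 13.3)² = 201.12²; (x + 59.3)² + (y − 46.2)² = 164.15².
Subtracting the HLID equation from the HAWA and GSC equations removes the quadratic terms:
-613.6 x + 235.8 y = -48784.49
-450.6 x + 354.8 y = -49631.06
Solving the 2×2 system: x ≈ 50.3, y ≈ -76.0 km.
Check against HLID (with the unrounded x, y): √((x − 166.0)²+(y + 131.2)²) = 128.19 ≈ 128.19 km. ✓

x ≈ 50.3 km, y ≈ -76.0 km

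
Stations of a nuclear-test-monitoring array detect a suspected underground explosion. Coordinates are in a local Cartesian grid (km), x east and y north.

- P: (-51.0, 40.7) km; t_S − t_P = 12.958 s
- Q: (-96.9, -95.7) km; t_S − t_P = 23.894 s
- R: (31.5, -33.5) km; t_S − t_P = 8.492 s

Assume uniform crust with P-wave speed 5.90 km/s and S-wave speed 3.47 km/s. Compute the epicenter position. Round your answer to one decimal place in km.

Distance from S−P lag: d = Δt · v_P v_S / (v_P − v_S) = Δt · (5.90·3.47)/(5.90−3.47) ≈ 8.4251·Δt.
So d_P = 109.17, d_Q = 201.31, d_R = 71.55 km.
Circle about each station: (x + 51.0)² + (y − 40.7)² = 109.17²; (x + 96.9)² + (y + 95.7)² = 201.31²; (x − 31.5)² + (y + 33.5)² = 71.55².
Subtracting the P equation from the Q and R equations removes the quadratic terms:
-91.8 x − 272.8 y = -14317.02
165.0 x − 148.4 y = 4655.70
Solving the 2×2 system: x ≈ 57.9, y ≈ 33.0 km.
Check against P (with the unrounded x, y): √((x + 51.0)²+(y − 40.7)²) = 109.17 ≈ 109.17 km. ✓

x ≈ 57.9 km, y ≈ 33.0 km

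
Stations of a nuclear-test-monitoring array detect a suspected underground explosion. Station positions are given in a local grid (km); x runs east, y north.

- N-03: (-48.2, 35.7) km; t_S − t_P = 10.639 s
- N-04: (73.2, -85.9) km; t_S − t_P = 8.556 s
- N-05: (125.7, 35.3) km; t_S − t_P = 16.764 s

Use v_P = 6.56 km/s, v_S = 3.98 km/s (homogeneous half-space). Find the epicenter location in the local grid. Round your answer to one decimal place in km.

(-10.9, -65.3)

Distance from S−P lag: d = Δt · v_P v_S / (v_P − v_S) = Δt · (6.56·3.98)/(6.56−3.98) ≈ 10.1197·Δt.
So d_N-03 = 107.66, d_N-04 = 86.58, d_N-05 = 169.65 km.
Circle about each station: (x + 48.2)² + (y − 35.7)² = 107.66²; (x − 73.2)² + (y + 85.9)² = 86.58²; (x − 125.7)² + (y − 35.3)² = 169.65².
Subtracting the N-03 equation from the N-04 and N-05 equations removes the quadratic terms:
242.8 x − 243.2 y = 13233.90
347.8 x − 0.8 y = -3741.60
Solving the 2×2 system: x ≈ -10.9, y ≈ -65.3 km.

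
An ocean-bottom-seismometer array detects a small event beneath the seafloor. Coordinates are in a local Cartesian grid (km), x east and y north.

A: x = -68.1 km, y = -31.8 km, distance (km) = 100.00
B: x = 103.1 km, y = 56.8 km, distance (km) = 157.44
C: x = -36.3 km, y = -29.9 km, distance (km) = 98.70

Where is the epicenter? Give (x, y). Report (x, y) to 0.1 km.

-54.0 km east, 67.2 km north

Circle about each station: (x + 68.1)² + (y + 31.8)² = 100.00²; (x − 103.1)² + (y − 56.8)² = 157.44²; (x + 36.3)² + (y + 29.9)² = 98.70².
Subtracting the A equation from the B and C equations removes the quadratic terms:
342.4 x + 177.2 y = -6580.35
63.6 x + 3.8 y = -3178.84
Solving the 2×2 system: x ≈ -54.0, y ≈ 67.2 km.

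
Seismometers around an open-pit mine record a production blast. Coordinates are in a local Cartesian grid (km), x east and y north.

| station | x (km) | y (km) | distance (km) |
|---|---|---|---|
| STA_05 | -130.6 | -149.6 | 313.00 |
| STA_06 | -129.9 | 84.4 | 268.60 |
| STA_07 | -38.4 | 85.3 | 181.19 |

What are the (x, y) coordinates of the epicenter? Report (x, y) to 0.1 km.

x ≈ 131.3 km, y ≈ 21.8 km

Circle about each station: (x + 130.6)² + (y + 149.6)² = 313.00²; (x + 129.9)² + (y − 84.4)² = 268.60²; (x + 38.4)² + (y − 85.3)² = 181.19².
Subtracting the STA_05 equation from the STA_06 and STA_07 equations removes the quadratic terms:
1.4 x + 468.0 y = 10383.89
184.4 x + 469.8 y = 34453.31
Solving the 2×2 system: x ≈ 131.3, y ≈ 21.8 km.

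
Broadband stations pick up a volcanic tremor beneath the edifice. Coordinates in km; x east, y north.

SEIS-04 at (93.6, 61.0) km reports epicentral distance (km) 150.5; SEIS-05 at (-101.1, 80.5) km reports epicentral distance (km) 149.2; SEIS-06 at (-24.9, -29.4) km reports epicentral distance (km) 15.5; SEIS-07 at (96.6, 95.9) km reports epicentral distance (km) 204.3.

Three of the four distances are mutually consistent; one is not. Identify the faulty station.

Solve using three stations at a time. Using SEIS-04, SEIS-05, SEIS-06 (subtract circle equations pairwise → linear system) gives (x, y) ≈ (-16.1, -42.1).
Distances from that point to each station vs reported:
  SEIS-04: calculated 150.5 vs reported 150.5 → residual 0.0 km
  SEIS-05: calculated 149.2 vs reported 149.2 → residual 0.0 km
  SEIS-06: calculated 15.5 vs reported 15.5 → residual 0.0 km
  SEIS-07: calculated 178.1 vs reported 204.3 → residual 26.2 km
SEIS-04, SEIS-05, SEIS-06 are mutually consistent (residuals ≈ 0); SEIS-07 is off by 26.2 km.

SEIS-07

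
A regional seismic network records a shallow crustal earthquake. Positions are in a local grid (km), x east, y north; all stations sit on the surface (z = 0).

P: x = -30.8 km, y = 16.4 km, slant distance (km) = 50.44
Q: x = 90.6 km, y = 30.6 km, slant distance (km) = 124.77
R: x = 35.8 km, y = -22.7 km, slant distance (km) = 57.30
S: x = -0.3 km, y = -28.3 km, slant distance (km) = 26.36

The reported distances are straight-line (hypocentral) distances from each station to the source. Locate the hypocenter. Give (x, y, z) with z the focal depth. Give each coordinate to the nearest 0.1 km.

x ≈ -17.7 km, y ≈ -28.1 km, depth ≈ 19.8 km

Each station gives a sphere (x−x_i)² + (y−y_i)² + z² = d_i² (stations at z=0).
Subtracting the P sphere from Q and R: z² cancels, leaving linear equations in x and y:
242.8 x + 28.4 y = -5096.24
133.2 x − 78.2 y = -159.77
Solving: x ≈ -17.702, y ≈ -28.109 km (keep extra digits for the depth step; rounded: -17.7, -28.1).
Then from the P sphere: z² = 50.44² − (x + 30.8)² − (y − 16.4)² with x = -17.702, y = -28.109, so z ≈ 19.789 ≈ 19.8 km.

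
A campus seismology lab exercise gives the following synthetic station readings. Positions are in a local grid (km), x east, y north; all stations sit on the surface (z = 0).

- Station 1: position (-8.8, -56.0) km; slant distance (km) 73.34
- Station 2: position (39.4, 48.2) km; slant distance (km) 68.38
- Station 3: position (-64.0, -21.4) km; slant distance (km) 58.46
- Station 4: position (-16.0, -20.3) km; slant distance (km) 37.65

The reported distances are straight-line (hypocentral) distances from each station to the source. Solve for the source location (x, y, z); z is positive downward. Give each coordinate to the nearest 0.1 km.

x ≈ -20.0 km, y ≈ 15.8 km, depth ≈ 9.9 km

Each station gives a sphere (x−x_i)² + (y−y_i)² + z² = d_i² (stations at z=0).
Subtracting the Station 1 sphere from Station 2 and Station 3: z² cancels, leaving linear equations in x and y:
96.4 x + 208.4 y = 1365.09
-110.4 x + 69.2 y = 3301.70
Solving: x ≈ -20.002, y ≈ 15.802 km (keep extra digits for the depth step; rounded: -20.0, 15.8).
Then from the Station 1 sphere: z² = 73.34² − (x + 8.8)² − (y + 56.0)² with x = -20.002, y = 15.802, so z ≈ 9.887 ≈ 9.9 km.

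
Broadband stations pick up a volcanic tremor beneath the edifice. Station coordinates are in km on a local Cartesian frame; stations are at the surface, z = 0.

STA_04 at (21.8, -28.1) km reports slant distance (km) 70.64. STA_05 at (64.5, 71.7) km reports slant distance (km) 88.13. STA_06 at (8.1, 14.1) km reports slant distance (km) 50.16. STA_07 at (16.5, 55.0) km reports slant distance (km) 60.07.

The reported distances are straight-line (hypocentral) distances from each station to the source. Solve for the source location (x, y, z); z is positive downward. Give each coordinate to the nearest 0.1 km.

x ≈ 11.8 km, y ≈ 21.3 km, depth ≈ 49.5 km

Each station gives a sphere (x−x_i)² + (y−y_i)² + z² = d_i² (stations at z=0).
Subtracting the STA_04 sphere from STA_05 and STA_06: z² cancels, leaving linear equations in x and y:
85.4 x + 199.6 y = 5259.40
-27.4 x + 84.4 y = 1473.55
Solving: x ≈ 11.815, y ≈ 21.295 km (keep extra digits for the depth step; rounded: 11.8, 21.3).
Then from the STA_04 sphere: z² = 70.64² − (x − 21.8)² − (y + 28.1)² with x = 11.815, y = 21.295, so z ≈ 49.502 ≈ 49.5 km.
Check against STA_07 (with the unrounded solution): distance 60.07 ≈ 60.07 km. ✓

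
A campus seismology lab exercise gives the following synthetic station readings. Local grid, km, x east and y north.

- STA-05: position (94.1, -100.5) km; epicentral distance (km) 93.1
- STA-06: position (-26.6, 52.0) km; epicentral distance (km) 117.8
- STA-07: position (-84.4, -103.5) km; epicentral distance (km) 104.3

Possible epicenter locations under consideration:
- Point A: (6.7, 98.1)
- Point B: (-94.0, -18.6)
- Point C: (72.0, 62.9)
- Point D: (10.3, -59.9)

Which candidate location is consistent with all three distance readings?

For each candidate, compare |candidate − station| to the reported distance:
Point A: residuals STA-05 123.9, STA-06 60.9, STA-07 116.9 → max 123.9 km
Point B: residuals STA-05 112.1, STA-06 20.2, STA-07 18.9 → max 112.1 km
Point C: residuals STA-05 71.8, STA-06 18.6, STA-07 124.1 → max 124.1 km
Point D: residuals STA-05 0.0, STA-06 0.0, STA-07 0.0 → max 0.0 km
Only Point D has all residuals ≈ 0.

Point D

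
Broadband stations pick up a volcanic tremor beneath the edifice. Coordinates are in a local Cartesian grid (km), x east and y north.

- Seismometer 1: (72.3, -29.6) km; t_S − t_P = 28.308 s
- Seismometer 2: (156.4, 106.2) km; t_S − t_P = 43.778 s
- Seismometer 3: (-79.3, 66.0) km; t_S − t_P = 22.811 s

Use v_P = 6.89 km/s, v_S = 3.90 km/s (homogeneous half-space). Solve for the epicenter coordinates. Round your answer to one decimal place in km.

Distance from S−P lag: d = Δt · v_P v_S / (v_P − v_S) = Δt · (6.89·3.90)/(6.89−3.90) ≈ 8.9870·Δt.
So d_Seismometer 1 = 254.40, d_Seismometer 2 = 393.43, d_Seismometer 3 = 205.00 km.
Circle about each station: (x − 72.3)² + (y + 29.6)² = 254.40²; (x − 156.4)² + (y − 106.2)² = 393.43²; (x + 79.3)² + (y − 66.0)² = 205.00².
Subtracting the Seismometer 1 equation from the Seismometer 2 and Seismometer 3 equations removes the quadratic terms:
168.2 x + 271.6 y = -60431.85
-303.2 x + 191.2 y = 27235.40
Solving the 2×2 system: x ≈ -165.5, y ≈ -120.0 km.
Check against Seismometer 1 (with the unrounded x, y): √((x − 72.3)²+(y + 29.6)²) = 254.41 ≈ 254.40 km. ✓

-165.5 km east, -120.0 km north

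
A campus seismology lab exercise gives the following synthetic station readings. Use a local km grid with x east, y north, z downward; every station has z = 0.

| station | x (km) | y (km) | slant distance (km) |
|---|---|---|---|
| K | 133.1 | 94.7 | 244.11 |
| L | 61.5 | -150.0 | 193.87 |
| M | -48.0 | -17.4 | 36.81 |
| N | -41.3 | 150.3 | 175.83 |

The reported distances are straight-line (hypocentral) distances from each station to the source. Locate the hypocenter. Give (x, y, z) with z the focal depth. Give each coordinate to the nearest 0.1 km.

(-81.8, -20.2, 14.3)

Each station gives a sphere (x−x_i)² + (y−y_i)² + z² = d_i² (stations at z=0).
Subtracting the K sphere from L and M: z² cancels, leaving linear equations in x and y:
-143.2 x − 489.4 y = 21602.67
-362.2 x − 224.2 y = 34157.78
Solving: x ≈ -81.799, y ≈ -20.207 km (keep extra digits for the depth step; rounded: -81.8, -20.2).
Then from the K sphere: z² = 244.11² − (x − 133.1)² − (y − 94.7)² with x = -81.799, y = -20.207, so z ≈ 14.300 ≈ 14.3 km.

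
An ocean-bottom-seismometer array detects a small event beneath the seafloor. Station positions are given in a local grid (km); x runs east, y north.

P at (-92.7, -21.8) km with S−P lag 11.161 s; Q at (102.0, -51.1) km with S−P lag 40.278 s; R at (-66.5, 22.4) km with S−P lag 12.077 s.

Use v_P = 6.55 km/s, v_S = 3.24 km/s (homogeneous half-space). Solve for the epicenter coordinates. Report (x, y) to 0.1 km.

-143.7 km east, 28.4 km north

Distance from S−P lag: d = Δt · v_P v_S / (v_P − v_S) = Δt · (6.55·3.24)/(6.55−3.24) ≈ 6.4115·Δt.
So d_P = 71.56, d_Q = 258.24, d_R = 77.43 km.
Circle about each station: (x + 92.7)² + (y + 21.8)² = 71.56²; (x − 102.0)² + (y + 51.1)² = 258.24²; (x + 66.5)² + (y − 22.4)² = 77.43².
Subtracting the P equation from the Q and R equations removes the quadratic terms:
389.4 x − 58.6 y = -57620.38
52.4 x + 88.4 y = -5019.09
Solving the 2×2 system: x ≈ -143.7, y ≈ 28.4 km.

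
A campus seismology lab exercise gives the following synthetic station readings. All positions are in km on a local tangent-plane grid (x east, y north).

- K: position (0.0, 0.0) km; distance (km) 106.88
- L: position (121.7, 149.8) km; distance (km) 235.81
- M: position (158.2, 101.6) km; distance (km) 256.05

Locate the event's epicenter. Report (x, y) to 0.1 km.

-93.1 km east, 52.5 km north

Circle about each station: x² + y² = 106.88²; (x − 121.7)² + (y − 149.8)² = 235.81²; (x − 158.2)² + (y − 101.6)² = 256.05².
Subtracting the K equation from the L and M equations removes the quadratic terms:
243.4 x + 299.6 y = -6932.09
316.4 x + 203.2 y = -18788.47
Solving the 2×2 system: x ≈ -93.1, y ≈ 52.5 km.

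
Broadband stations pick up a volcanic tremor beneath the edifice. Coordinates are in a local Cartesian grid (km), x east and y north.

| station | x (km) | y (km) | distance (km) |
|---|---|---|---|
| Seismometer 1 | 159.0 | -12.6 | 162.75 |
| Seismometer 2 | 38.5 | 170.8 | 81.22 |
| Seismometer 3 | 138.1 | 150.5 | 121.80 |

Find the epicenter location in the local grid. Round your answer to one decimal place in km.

x ≈ 32.5 km, y ≈ 89.8 km

Circle about each station: (x − 159.0)² + (y + 12.6)² = 162.75²; (x − 38.5)² + (y − 170.8)² = 81.22²; (x − 138.1)² + (y − 150.5)² = 121.80².
Subtracting the Seismometer 1 equation from the Seismometer 2 and Seismometer 3 equations removes the quadratic terms:
-241.0 x + 366.8 y = 25106.00
-41.8 x + 326.2 y = 27934.42
Solving the 2×2 system: x ≈ 32.5, y ≈ 89.8 km.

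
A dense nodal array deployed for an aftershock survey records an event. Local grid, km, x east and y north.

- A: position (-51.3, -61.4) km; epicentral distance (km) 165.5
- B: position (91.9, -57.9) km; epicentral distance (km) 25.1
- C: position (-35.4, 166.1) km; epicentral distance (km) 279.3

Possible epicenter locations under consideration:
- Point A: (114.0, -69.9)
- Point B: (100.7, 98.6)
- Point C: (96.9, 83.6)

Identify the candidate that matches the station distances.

Point A

For each candidate, compare |candidate − station| to the reported distance:
Point A: residuals A 0.0, B 0.0, C 0.0 → max 0.0 km
Point B: residuals A 55.2, B 131.6, C 127.4 → max 131.6 km
Point C: residuals A 41.8, B 116.5, C 123.4 → max 123.4 km
Only Point A has all residuals ≈ 0.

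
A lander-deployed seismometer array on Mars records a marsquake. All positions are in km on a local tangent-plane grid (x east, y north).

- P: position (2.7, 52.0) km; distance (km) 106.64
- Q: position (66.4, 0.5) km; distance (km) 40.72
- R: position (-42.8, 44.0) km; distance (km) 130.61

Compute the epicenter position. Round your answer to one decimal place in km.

Circle about each station: (x − 2.7)² + (y − 52.0)² = 106.64²; (x − 66.4)² + (y − 0.5)² = 40.72²; (x + 42.8)² + (y − 44.0)² = 130.61².
Subtracting the P equation from the Q and R equations removes the quadratic terms:
127.4 x − 103.0 y = 11411.89
-91.0 x − 16.0 y = -4630.33
Solving the 2×2 system: x ≈ 57.8, y ≈ -39.3 km.

(57.8, -39.3)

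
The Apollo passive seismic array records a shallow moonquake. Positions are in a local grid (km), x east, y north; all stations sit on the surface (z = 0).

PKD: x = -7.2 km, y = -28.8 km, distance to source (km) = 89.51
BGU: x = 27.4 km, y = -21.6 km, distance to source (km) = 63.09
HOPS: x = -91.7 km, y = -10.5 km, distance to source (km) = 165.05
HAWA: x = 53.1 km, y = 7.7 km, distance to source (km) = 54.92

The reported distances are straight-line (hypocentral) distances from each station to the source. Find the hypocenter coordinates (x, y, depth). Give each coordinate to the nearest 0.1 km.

x ≈ 65.8 km, y ≈ -12.9 km, depth ≈ 49.3 km

Each station gives a sphere (x−x_i)² + (y−y_i)² + z² = d_i² (stations at z=0).
Subtracting the PKD sphere from BGU and HOPS: z² cancels, leaving linear equations in x and y:
69.2 x + 14.4 y = 4367.73
-169.0 x + 36.6 y = -11591.60
Solving: x ≈ 65.799, y ≈ -12.885 km (keep extra digits for the depth step; rounded: 65.8, -12.9).
Then from the PKD sphere: z² = 89.51² − (x + 7.2)² − (y + 28.8)² with x = 65.799, y = -12.885, so z ≈ 49.294 ≈ 49.3 km.
Check against HAWA (with the unrounded solution): distance 54.91 ≈ 54.92 km. ✓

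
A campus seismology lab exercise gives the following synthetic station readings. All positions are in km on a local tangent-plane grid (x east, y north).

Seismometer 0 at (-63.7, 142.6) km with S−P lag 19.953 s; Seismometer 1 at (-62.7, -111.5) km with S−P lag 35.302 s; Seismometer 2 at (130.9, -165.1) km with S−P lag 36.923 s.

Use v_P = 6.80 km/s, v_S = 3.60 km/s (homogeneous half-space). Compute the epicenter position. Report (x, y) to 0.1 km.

Distance from S−P lag: d = Δt · v_P v_S / (v_P − v_S) = Δt · (6.80·3.60)/(6.80−3.60) ≈ 7.6500·Δt.
So d_Seismometer 0 = 152.64, d_Seismometer 1 = 270.06, d_Seismometer 2 = 282.46 km.
Circle about each station: (x + 63.7)² + (y − 142.6)² = 152.64²; (x + 62.7)² + (y + 111.5)² = 270.06²; (x − 130.9)² + (y + 165.1)² = 282.46².
Subtracting the Seismometer 0 equation from the Seismometer 1 and Seismometer 2 equations removes the quadratic terms:
2.0 x − 508.2 y = -57662.34
389.2 x − 615.4 y = -36484.31
Solving the 2×2 system: x ≈ 86.2, y ≈ 113.8 km.

x ≈ 86.2 km, y ≈ 113.8 km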